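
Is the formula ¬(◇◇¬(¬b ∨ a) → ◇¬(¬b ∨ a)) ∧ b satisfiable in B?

Yes, satisfiable

1. ¬(◇◇¬(¬b ∨ a) → ◇¬(¬b ∨ a)) ∧ b, w0
2. ¬(◇◇¬(¬b ∨ a) → ◇¬(¬b ∨ a)), w0   [∧-rule on 1]
3. b, w0   [∧-rule on 1]
4. ◇◇¬(¬b ∨ a), w0   [¬→-rule on 2]
5. ¬◇¬(¬b ∨ a), w0   [¬→-rule on 2]
6. ¬b ∨ a, w0   [¬◇-rule on 5 via w0Rw0]
7. a, w0   [∨-rule on 6 (branches; this branch)]
8. ◇¬(¬b ∨ a), w1   [◇-rule on 4: fresh world w1, w0Rw1]
9. ¬b ∨ a, w1   [¬◇-rule on 5 via w0Rw1]
10. a, w1   [∨-rule on 9 (branches; this branch)]
11. ¬(¬b ∨ a), w2   [◇-rule on 8: fresh world w2, w1Rw2]
12. b, w2   [¬∨-rule on 11]
13. ¬a, w2   [¬∨-rule on 11]
Accessibility: w0Rw0, w0Rw1, w1Rw0, w1Rw1, w1Rw2, w2Rw1, w2Rw2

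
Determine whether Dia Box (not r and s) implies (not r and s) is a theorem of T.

Tableau for the negation not (Dia Box (not r and s) implies (not r and s)):
1. not (Dia Box (not r and s) implies (not r and s)), u
2. Dia Box (not r and s), u
3. not (not r and s), u
4. not s, u
5. Box (not r and s), v
6. not r and s, v
7. not r, v
8. s, v
Accessibility: uRu, uRv, vRv
The negation has an open branch (countermodel exists).

No, not valid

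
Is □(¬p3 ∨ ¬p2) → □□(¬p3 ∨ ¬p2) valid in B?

Tableau for the negation ¬(□(¬p3 ∨ ¬p2) → □□(¬p3 ∨ ¬p2)):
1. ¬(□(¬p3 ∨ ¬p2) → □□(¬p3 ∨ ¬p2)), u
2. □(¬p3 ∨ ¬p2), u
3. ¬□□(¬p3 ∨ ¬p2), u
4. ¬p3 ∨ ¬p2, u
5. ¬p2, u
6. ¬□(¬p3 ∨ ¬p2), v
7. ¬p3 ∨ ¬p2, v
8. ¬p2, v
9. ¬(¬p3 ∨ ¬p2), w
10. p3, w
11. p2, w
Accessibility: uRu, uRv, vRu, vRv, vRw, wRv, wRw
The negation has an open branch (countermodel exists).

Not valid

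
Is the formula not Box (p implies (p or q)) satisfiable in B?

1. not Box (p implies (p or q)), u
2. not (p implies (p or q)), v   [neg-Box-rule on 1: fresh world v, uRv]
3. p, v   [neg-implies-rule on 2]
4. not (p or q), v   [neg-implies-rule on 2]
5. not p, v   [neg-or-rule on 4]
6. not q, v   [neg-or-rule on 4]
Accessibility: uRu, uRv, vRu, vRv
Branch closes: p and not p both at v.
Every branch closes; the branch above is one of them.

No, unsatisfiable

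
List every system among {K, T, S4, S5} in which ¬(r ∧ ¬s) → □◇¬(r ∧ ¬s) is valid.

S4-tableau for the negation ¬(¬(r ∧ ¬s) → □◇¬(r ∧ ¬s)):
1. ¬(¬(r ∧ ¬s) → □◇¬(r ∧ ¬s)), 0
2. ¬(r ∧ ¬s), 0   [¬→-rule on 1]
3. ¬□◇¬(r ∧ ¬s), 0   [¬→-rule on 1]
4. s, 0   [¬∧-rule on 2 (branches; this branch)]
5. ¬◇¬(r ∧ ¬s), 1   [¬□-rule on 3: fresh world 1, 0R1]
6. r ∧ ¬s, 1   [¬◇-rule on 5 via 1R1]
7. r, 1   [∧-rule on 6]
8. ¬s, 1   [∧-rule on 6]
Accessibility: 0R0, 0R1, 1R1
Complete open branch: countermodel on an S4-frame, so not valid in S4, nor in K, T (the same frame is also a K-frame and a T-frame).
S5-tableau for the negation ¬(¬(r ∧ ¬s) → □◇¬(r ∧ ¬s)):
1. ¬(¬(r ∧ ¬s) → □◇¬(r ∧ ¬s)), 0
2. ¬(r ∧ ¬s), 0   [¬→-rule on 1]
3. ¬□◇¬(r ∧ ¬s), 0   [¬→-rule on 1]
4. s, 0   [¬∧-rule on 2 (branches; this branch)]
5. ¬◇¬(r ∧ ¬s), 1   [¬□-rule on 3: fresh world 1, 0R1]
6. r ∧ ¬s, 0   [¬◇-rule on 5 via 1R0]
7. r, 0   [∧-rule on 6]
8. ¬s, 0   [∧-rule on 6]
Accessibility: 0R0, 0R1, 1R0, 1R1
Branch closes: s and ¬s both at 0.
Every branch closes (one shown): valid in S5.

S5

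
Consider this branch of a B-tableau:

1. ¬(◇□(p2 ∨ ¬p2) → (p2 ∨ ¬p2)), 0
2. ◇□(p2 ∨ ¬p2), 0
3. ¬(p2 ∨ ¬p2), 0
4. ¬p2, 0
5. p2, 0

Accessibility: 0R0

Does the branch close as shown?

Both p2 and ¬p2 appear at 0.

Yes, closed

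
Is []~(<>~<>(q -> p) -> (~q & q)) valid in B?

Tableau for the negation ~[]~(<>~<>(q -> p) -> (~q & q)):
1. ~[]~(<>~<>(q -> p) -> (~q & q)), 0
2. <>~<>(q -> p) -> (~q & q), 1   [~[]-rule on 1: fresh world 1, 0R1]
3. ~<>~<>(q -> p), 1   [->-rule on 2 (branches; this branch)]
4. <>(q -> p), 0   [~<>-rule on 3 via 1R0]
5. <>(q -> p), 1   [~<>-rule on 3 via 1R1]
6. q -> p, 2   [<>-rule on 4: fresh world 2, 0R2]
7. p, 2   [->-rule on 6 (branches; this branch)]
8. q -> p, 3   [<>-rule on 5: fresh world 3, 1R3]
9. <>(q -> p), 3   [~<>-rule on 3 via 1R3]
10. p, 3   [->-rule on 8 (branches; this branch)]
11. q -> p, 4   [<>-rule on 9: fresh world 4, 3R4]
12. p, 4   [->-rule on 11 (branches; this branch)]
Accessibility: 0R0, 0R1, 0R2, 1R0, 1R1, 1R3, 2R0, 2R2, 3R1, 3R3, 3R4, 4R3, 4R4
The negation has an open branch (countermodel exists).

Not valid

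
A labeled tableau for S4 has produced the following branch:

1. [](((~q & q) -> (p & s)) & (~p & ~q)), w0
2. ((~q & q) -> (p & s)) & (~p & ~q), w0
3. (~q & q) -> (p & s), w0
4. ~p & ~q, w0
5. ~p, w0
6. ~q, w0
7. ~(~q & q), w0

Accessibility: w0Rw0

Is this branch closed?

There is no literal clash: for every atom and world, at most one sign appears.

Not closed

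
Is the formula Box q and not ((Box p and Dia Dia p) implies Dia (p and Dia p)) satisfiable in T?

Unsatisfiable

1. Box q and not ((Box p and Dia Dia p) implies Dia (p and Dia p)), u
2. Box q, u
3. not ((Box p and Dia Dia p) implies Dia (p and Dia p)), u
4. Box p and Dia Dia p, u
5. not Dia (p and Dia p), u
6. Box p, u
7. Dia Dia p, u
8. q, u
9. not (p and Dia p), u
10. p, u
11. not Dia p, u
12. not p, u
Accessibility: uRu
Branch closes: p and not p both at u.
Every branch closes; the branch above is one of them.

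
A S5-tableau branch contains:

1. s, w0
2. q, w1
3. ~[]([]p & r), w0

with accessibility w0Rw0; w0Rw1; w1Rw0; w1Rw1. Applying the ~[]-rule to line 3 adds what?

a fresh world w2 with w0Rw2, and ~([]p & r) at w2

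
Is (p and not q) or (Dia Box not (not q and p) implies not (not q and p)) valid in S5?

Tableau for the negation not ((p and not q) or (Dia Box not (not q and p) implies not (not q and p))):
1. not ((p and not q) or (Dia Box not (not q and p) implies not (not q and p))), 0
2. not (p and not q), 0
3. not (Dia Box not (not q and p) implies not (not q and p)), 0
4. Dia Box not (not q and p), 0
5. not q and p, 0
6. not q, 0
7. p, 0
8. q, 0
Accessibility: 0R0
Branch closes: q and not q both at 0.
All branches of the negation close; one closing branch shown above.

Valid in S5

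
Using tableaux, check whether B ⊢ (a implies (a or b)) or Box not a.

Tableau for the negation not ((a implies (a or b)) or Box not a):
1. not ((a implies (a or b)) or Box not a), 0
2. not (a implies (a or b)), 0   [neg-or-rule on 1]
3. not Box not a, 0   [neg-or-rule on 1]
4. a, 0   [neg-implies-rule on 2]
5. not (a or b), 0   [neg-implies-rule on 2]
6. not a, 0   [neg-or-rule on 5]
7. not b, 0   [neg-or-rule on 5]
Accessibility: 0R0
Branch closes: a and not a both at 0.
All branches of the negation close; one closing branch shown above.

Valid in B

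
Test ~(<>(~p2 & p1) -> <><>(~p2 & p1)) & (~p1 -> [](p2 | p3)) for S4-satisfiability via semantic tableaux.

Unsatisfiable (every branch closes)

1. ~(<>(~p2 & p1) -> <><>(~p2 & p1)) & (~p1 -> [](p2 | p3)), u
2. ~(<>(~p2 & p1) -> <><>(~p2 & p1)), u   [&-rule on 1]
3. ~p1 -> [](p2 | p3), u   [&-rule on 1]
4. <>(~p2 & p1), u   [~->-rule on 2]
5. ~<><>(~p2 & p1), u   [~->-rule on 2]
6. ~<>(~p2 & p1), u   [~<>-rule on 5 via uRu]
7. ~(~p2 & p1), u   [~<>-rule on 6 via uRu]
8. [](p2 | p3), u   [->-rule on 3 (branches; this branch)]
9. p2 | p3, u   [[]-rule on 8 via uRu]
10. ~p1, u   [~&-rule on 7 (branches; this branch)]
11. p3, u   [|-rule on 9 (branches; this branch)]
12. ~p2 & p1, v   [<>-rule on 4: fresh world v, uRv]
13. ~p2, v   [&-rule on 12]
14. p1, v   [&-rule on 12]
15. ~<>(~p2 & p1), v   [~<>-rule on 5 via uRv]
16. ~(~p2 & p1), v   [~<>-rule on 6 via uRv]
17. p2 | p3, v   [[]-rule on 8 via uRv]
18. ~p1, v   [~&-rule on 16 (branches; this branch)]
Accessibility: uRu, uRv, vRv
Branch closes: p1 and ~p1 both at v.
(One branch shown.) All branches close.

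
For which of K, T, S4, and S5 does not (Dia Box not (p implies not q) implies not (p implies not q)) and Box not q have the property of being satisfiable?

K-tableau for the formula:
1. not (Dia Box not (p implies not q) implies not (p implies not q)) and Box not q, 0
2. not (Dia Box not (p implies not q) implies not (p implies not q)), 0
3. Box not q, 0
4. Dia Box not (p implies not q), 0
5. p implies not q, 0
6. not q, 0
7. Box not (p implies not q), 1
8. not q, 1
Accessibility: 0R1
Complete open branch: satisfiable in K.
T-tableau for the formula:
1. not (Dia Box not (p implies not q) implies not (p implies not q)) and Box not q, 0
2. not (Dia Box not (p implies not q) implies not (p implies not q)), 0
3. Box not q, 0
4. Dia Box not (p implies not q), 0
5. p implies not q, 0
6. not q, 0
7. Box not (p implies not q), 1
8. not q, 1
9. not (p implies not q), 1
10. p, 1
11. q, 1
Accessibility: 0R0, 0R1, 1R1
Branch closes: q and not q both at 1.
Every branch closes (one shown): unsatisfiable in T, hence also in S4, S5 (every S4/S5-frame is a T-frame).

K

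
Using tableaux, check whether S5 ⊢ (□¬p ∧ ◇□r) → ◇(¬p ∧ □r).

Valid in S5

Tableau for the negation ¬((□¬p ∧ ◇□r) → ◇(¬p ∧ □r)):
1. ¬((□¬p ∧ ◇□r) → ◇(¬p ∧ □r)), u
2. □¬p ∧ ◇□r, u
3. ¬◇(¬p ∧ □r), u
4. □¬p, u
5. ◇□r, u
6. ¬(¬p ∧ □r), u
7. ¬p, u
8. ¬□r, u
9. □r, v
10. ¬(¬p ∧ □r), v
11. ¬p, v
12. r, u
13. r, v
14. ¬□r, v
15. ¬r, w
16. ¬(¬p ∧ □r), w
17. ¬p, w
18. r, w
Accessibility: uRu, uRv, uRw, vRu, vRv, vRw, wRu, wRv, wRw
Branch closes: r and ¬r both at w.
Every branch of the negation's tableau closes; the branch above is one of them.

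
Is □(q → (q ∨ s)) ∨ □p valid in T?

Tableau for the negation ¬(□(q → (q ∨ s)) ∨ □p):
1. ¬(□(q → (q ∨ s)) ∨ □p), 0
2. ¬□(q → (q ∨ s)), 0
3. ¬□p, 0
4. ¬(q → (q ∨ s)), 1
5. q, 1
6. ¬(q ∨ s), 1
7. ¬q, 1
8. ¬s, 1
Accessibility: 0R0, 0R1, 1R1
Branch closes: q and ¬q both at 1.
All branches of the negation close; one closing branch shown above.

Valid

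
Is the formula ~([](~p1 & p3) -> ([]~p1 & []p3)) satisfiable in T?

1. ~([](~p1 & p3) -> ([]~p1 & []p3)), w0
2. [](~p1 & p3), w0   [~->-rule on 1]
3. ~([]~p1 & []p3), w0   [~->-rule on 1]
4. ~p1 & p3, w0   [[]-rule on 2 via w0Rw0]
5. ~p1, w0   [&-rule on 4]
6. p3, w0   [&-rule on 4]
7. ~[]p3, w0   [~&-rule on 3 (branches; this branch)]
8. ~p3, w1   [~[]-rule on 7: fresh world w1, w0Rw1]
9. ~p1 & p3, w1   [[]-rule on 2 via w0Rw1]
10. ~p1, w1   [&-rule on 9]
11. p3, w1   [&-rule on 9]
Accessibility: w0Rw0, w0Rw1, w1Rw1
Branch closes: p3 and ~p3 both at w1.
(One branch shown.) All branches close.

Unsatisfiable (every branch closes)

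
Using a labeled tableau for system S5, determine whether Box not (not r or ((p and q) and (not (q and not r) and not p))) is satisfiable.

1. Box not (not r or ((p and q) and (not (q and not r) and not p))), u
2. not (not r or ((p and q) and (not (q and not r) and not p))), u   [Box-rule on 1 via uRu]
3. r, u   [neg-or-rule on 2]
4. not ((p and q) and (not (q and not r) and not p)), u   [neg-or-rule on 2]
5. not (not (q and not r) and not p), u   [neg-and-rule on 4 (branches; this branch)]
6. p, u   [neg-and-rule on 5 (branches; this branch)]
Accessibility: uRu

Satisfiable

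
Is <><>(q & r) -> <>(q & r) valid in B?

Invalid (countermodel exists)

Tableau for the negation ~(<><>(q & r) -> <>(q & r)):
1. ~(<><>(q & r) -> <>(q & r)), 0
2. <><>(q & r), 0
3. ~<>(q & r), 0
4. ~(q & r), 0
5. ~r, 0
6. <>(q & r), 1
7. ~(q & r), 1
8. ~r, 1
9. q & r, 2
10. q, 2
11. r, 2
Accessibility: 0R0, 0R1, 1R0, 1R1, 1R2, 2R1, 2R2
The negation has an open branch (countermodel exists).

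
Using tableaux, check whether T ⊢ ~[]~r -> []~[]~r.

Tableau for the negation ~(~[]~r -> []~[]~r):
1. ~(~[]~r -> []~[]~r), 0
2. ~[]~r, 0
3. ~[]~[]~r, 0
4. r, 1
5. []~r, 2
6. ~r, 2
Accessibility: 0R0, 0R1, 0R2, 1R1, 2R2
The negation has an open branch (countermodel exists).

No, not valid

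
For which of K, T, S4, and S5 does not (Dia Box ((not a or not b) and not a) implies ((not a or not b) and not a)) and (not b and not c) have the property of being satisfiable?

K, T, S4

S4-tableau for the formula:
1. not (Dia Box ((not a or not b) and not a) implies ((not a or not b) and not a)) and (not b and not c), u
2. not (Dia Box ((not a or not b) and not a) implies ((not a or not b) and not a)), u   [and-rule on 1]
3. not b and not c, u   [and-rule on 1]
4. Dia Box ((not a or not b) and not a), u   [neg-implies-rule on 2]
5. not ((not a or not b) and not a), u   [neg-implies-rule on 2]
6. not b, u   [and-rule on 3]
7. not c, u   [and-rule on 3]
8. a, u   [neg-and-rule on 5 (branches; this branch)]
9. Box ((not a or not b) and not a), v   [Dia-rule on 4: fresh world v, uRv]
10. (not a or not b) and not a, v   [Box-rule on 9 via vRv]
11. not a or not b, v   [and-rule on 10]
12. not a, v   [and-rule on 10]
13. not b, v   [or-rule on 11 (branches; this branch)]
Accessibility: uRu, uRv, vRv
Complete open branch: satisfiable in S4, hence also in K, T (this S4-model is also a K-model and a T-model).
S5-tableau for the formula:
1. not (Dia Box ((not a or not b) and not a) implies ((not a or not b) and not a)) and (not b and not c), u
2. not (Dia Box ((not a or not b) and not a) implies ((not a or not b) and not a)), u   [and-rule on 1]
3. not b and not c, u   [and-rule on 1]
4. Dia Box ((not a or not b) and not a), u   [neg-implies-rule on 2]
5. not ((not a or not b) and not a), u   [neg-implies-rule on 2]
6. not b, u   [and-rule on 3]
7. not c, u   [and-rule on 3]
8. a, u   [neg-and-rule on 5 (branches; this branch)]
9. Box ((not a or not b) and not a), v   [Dia-rule on 4: fresh world v, uRv]
10. (not a or not b) and not a, u   [Box-rule on 9 via vRu]
11. not a or not b, u   [and-rule on 10]
12. not a, u   [and-rule on 10]
Accessibility: uRu, uRv, vRu, vRv
Branch closes: a and not a both at u.
Every branch closes (one shown): unsatisfiable in S5.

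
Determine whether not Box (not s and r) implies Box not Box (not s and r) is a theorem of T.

Tableau for the negation not (not Box (not s and r) implies Box not Box (not s and r)):
1. not (not Box (not s and r) implies Box not Box (not s and r)), u
2. not Box (not s and r), u   [neg-implies-rule on 1]
3. not Box not Box (not s and r), u   [neg-implies-rule on 1]
4. not (not s and r), v   [neg-Box-rule on 2: fresh world v, uRv]
5. not r, v   [neg-and-rule on 4 (branches; this branch)]
6. Box (not s and r), w   [neg-Box-rule on 3: fresh world w, uRw]
7. not s and r, w   [Box-rule on 6 via wRw]
8. not s, w   [and-rule on 7]
9. r, w   [and-rule on 7]
Accessibility: uRu, uRv, uRw, vRv, wRw
The negation has an open branch (countermodel exists).

Invalid (countermodel exists)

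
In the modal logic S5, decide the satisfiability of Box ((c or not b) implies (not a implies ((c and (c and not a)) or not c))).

1. Box ((c or not b) implies (not a implies ((c and (c and not a)) or not c))), w0
2. (c or not b) implies (not a implies ((c and (c and not a)) or not c)), w0
3. not a implies ((c and (c and not a)) or not c), w0
4. (c and (c and not a)) or not c, w0
5. not c, w0
Accessibility: w0Rw0

Yes, satisfiable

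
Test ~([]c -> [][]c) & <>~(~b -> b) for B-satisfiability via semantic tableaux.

1. ~([]c -> [][]c) & <>~(~b -> b), w0
2. ~([]c -> [][]c), w0
3. <>~(~b -> b), w0
4. []c, w0
5. ~[][]c, w0
6. c, w0
7. ~(~b -> b), w1
8. ~b, w1
9. c, w1
10. ~[]c, w2
11. c, w2
12. ~c, w3
Accessibility: w0Rw0, w0Rw1, w0Rw2, w1Rw0, w1Rw1, w2Rw0, w2Rw2, w2Rw3, w3Rw2, w3Rw3

Satisfiable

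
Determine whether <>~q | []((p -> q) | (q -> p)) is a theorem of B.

Tableau for the negation ~(<>~q | []((p -> q) | (q -> p))):
1. ~(<>~q | []((p -> q) | (q -> p))), w0
2. ~<>~q, w0
3. ~[]((p -> q) | (q -> p)), w0
4. q, w0
5. ~((p -> q) | (q -> p)), w1
6. ~(p -> q), w1
7. ~(q -> p), w1
8. p, w1
9. ~q, w1
10. q, w1
11. ~p, w1
Accessibility: w0Rw0, w0Rw1, w1Rw0, w1Rw1
Branch closes: q and ~q both at w1.
All branches of the negation close; one closing branch shown above.

Yes, valid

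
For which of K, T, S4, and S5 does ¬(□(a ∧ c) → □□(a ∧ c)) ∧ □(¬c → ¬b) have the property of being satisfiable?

K, T

T-tableau for the formula:
1. ¬(□(a ∧ c) → □□(a ∧ c)) ∧ □(¬c → ¬b), 0
2. ¬(□(a ∧ c) → □□(a ∧ c)), 0
3. □(¬c → ¬b), 0
4. □(a ∧ c), 0
5. ¬□□(a ∧ c), 0
6. ¬c → ¬b, 0
7. a ∧ c, 0
8. a, 0
9. c, 0
10. ¬b, 0
11. ¬□(a ∧ c), 1
12. ¬c → ¬b, 1
13. a ∧ c, 1
14. a, 1
15. c, 1
16. ¬b, 1
17. ¬(a ∧ c), 2
18. ¬c, 2
Accessibility: 0R0, 0R1, 1R1, 1R2, 2R2
Complete open branch: satisfiable in T, hence also in K (this T-model is also a K-model).
S4-tableau for the formula:
1. ¬(□(a ∧ c) → □□(a ∧ c)) ∧ □(¬c → ¬b), 0
2. ¬(□(a ∧ c) → □□(a ∧ c)), 0
3. □(¬c → ¬b), 0
4. □(a ∧ c), 0
5. ¬□□(a ∧ c), 0
6. ¬c → ¬b, 0
7. a ∧ c, 0
8. a, 0
9. c, 0
10. ¬b, 0
11. ¬□(a ∧ c), 1
12. ¬c → ¬b, 1
13. a ∧ c, 1
14. a, 1
15. c, 1
16. ¬b, 1
17. ¬(a ∧ c), 2
18. ¬c → ¬b, 2
19. a ∧ c, 2
20. a, 2
21. c, 2
22. ¬c, 2
Accessibility: 0R0, 0R1, 0R2, 1R1, 1R2, 2R2
Branch closes: c and ¬c both at 2.
Every branch closes (one shown): unsatisfiable in S4, hence also in S5 (every S5-frame is an S4-frame).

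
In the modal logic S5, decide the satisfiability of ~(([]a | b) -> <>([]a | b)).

1. ~(([]a | b) -> <>([]a | b)), 0
2. []a | b, 0
3. ~<>([]a | b), 0
4. ~([]a | b), 0
5. ~[]a, 0
6. ~b, 0
7. []a, 0
8. a, 0
9. ~a, 1
10. ~([]a | b), 1
11. ~[]a, 1
12. ~b, 1
13. a, 1
Accessibility: 0R0, 0R1, 1R0, 1R1
Branch closes: a and ~a both at 1.
All branches of the tableau close; one closing branch shown above.

Unsatisfiable (every branch closes)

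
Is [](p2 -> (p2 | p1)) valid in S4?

Tableau for the negation ~[](p2 -> (p2 | p1)):
1. ~[](p2 -> (p2 | p1)), u
2. ~(p2 -> (p2 | p1)), v
3. p2, v
4. ~(p2 | p1), v
5. ~p2, v
6. ~p1, v
Accessibility: uRu, uRv, vRv
Branch closes: p2 and ~p2 both at v.
All branches of the negation close; one closing branch shown above.

Yes, valid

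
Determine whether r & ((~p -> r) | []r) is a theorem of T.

Tableau for the negation ~(r & ((~p -> r) | []r)):
1. ~(r & ((~p -> r) | []r)), 0
2. ~((~p -> r) | []r), 0
3. ~(~p -> r), 0
4. ~[]r, 0
5. ~p, 0
6. ~r, 0
7. ~r, 1
Accessibility: 0R0, 0R1, 1R1
The negation has an open branch (countermodel exists).

Invalid (countermodel exists)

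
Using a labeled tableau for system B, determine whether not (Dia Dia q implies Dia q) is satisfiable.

Yes, satisfiable

1. not (Dia Dia q implies Dia q), w0
2. Dia Dia q, w0   [neg-implies-rule on 1]
3. not Dia q, w0   [neg-implies-rule on 1]
4. not q, w0   [neg-Dia-rule on 3 via w0Rw0]
5. Dia q, w1   [Dia-rule on 2: fresh world w1, w0Rw1]
6. not q, w1   [neg-Dia-rule on 3 via w0Rw1]
7. q, w2   [Dia-rule on 5: fresh world w2, w1Rw2]
Accessibility: w0Rw0, w0Rw1, w1Rw0, w1Rw1, w1Rw2, w2Rw1, w2Rw2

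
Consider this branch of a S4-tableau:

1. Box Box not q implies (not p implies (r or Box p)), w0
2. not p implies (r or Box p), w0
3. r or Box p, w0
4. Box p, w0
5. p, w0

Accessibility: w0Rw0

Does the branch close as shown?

Open

No atom appears with both signs at the same world.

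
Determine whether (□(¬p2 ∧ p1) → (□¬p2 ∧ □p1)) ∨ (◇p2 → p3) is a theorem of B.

Tableau for the negation ¬((□(¬p2 ∧ p1) → (□¬p2 ∧ □p1)) ∨ (◇p2 → p3)):
1. ¬((□(¬p2 ∧ p1) → (□¬p2 ∧ □p1)) ∨ (◇p2 → p3)), u
2. ¬(□(¬p2 ∧ p1) → (□¬p2 ∧ □p1)), u
3. ¬(◇p2 → p3), u
4. □(¬p2 ∧ p1), u
5. ¬(□¬p2 ∧ □p1), u
6. ◇p2, u
7. ¬p3, u
8. ¬p2 ∧ p1, u
9. ¬p2, u
10. p1, u
11. ¬□p1, u
12. p2, v
13. ¬p2 ∧ p1, v
14. ¬p2, v
15. p1, v
Accessibility: uRu, uRv, vRu, vRv
Branch closes: p2 and ¬p2 both at v.
Every branch of the negation's tableau closes; the branch above is one of them.

Valid in B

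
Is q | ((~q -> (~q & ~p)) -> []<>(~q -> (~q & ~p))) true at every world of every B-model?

Valid in B

Tableau for the negation ~(q | ((~q -> (~q & ~p)) -> []<>(~q -> (~q & ~p)))):
1. ~(q | ((~q -> (~q & ~p)) -> []<>(~q -> (~q & ~p)))), u
2. ~q, u
3. ~((~q -> (~q & ~p)) -> []<>(~q -> (~q & ~p))), u
4. ~q -> (~q & ~p), u
5. ~[]<>(~q -> (~q & ~p)), u
6. ~q & ~p, u
7. ~p, u
8. ~<>(~q -> (~q & ~p)), v
9. ~(~q -> (~q & ~p)), u
10. ~(~q & ~p), u
11. ~(~q -> (~q & ~p)), v
12. ~q, v
13. ~(~q & ~p), v
14. p, u
Accessibility: uRu, uRv, vRu, vRv
Branch closes: p and ~p both at u.
Every branch of the negation's tableau closes; the branch above is one of them.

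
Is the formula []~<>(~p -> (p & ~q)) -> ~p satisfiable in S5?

1. []~<>(~p -> (p & ~q)) -> ~p, w0
2. ~p, w0   [->-rule on 1 (branches; this branch)]
Accessibility: w0Rw0

Satisfiable (open branch found)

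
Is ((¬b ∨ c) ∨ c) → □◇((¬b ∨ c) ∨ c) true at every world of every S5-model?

Valid in S5

Tableau for the negation ¬(((¬b ∨ c) ∨ c) → □◇((¬b ∨ c) ∨ c)):
1. ¬(((¬b ∨ c) ∨ c) → □◇((¬b ∨ c) ∨ c)), w0
2. (¬b ∨ c) ∨ c, w0
3. ¬□◇((¬b ∨ c) ∨ c), w0
4. ¬b ∨ c, w0
5. ¬b, w0
6. ¬◇((¬b ∨ c) ∨ c), w1
7. ¬((¬b ∨ c) ∨ c), w0
8. ¬(¬b ∨ c), w0
9. ¬c, w0
10. b, w0
Accessibility: w0Rw0, w0Rw1, w1Rw0, w1Rw1
Branch closes: b and ¬b both at w0.
All branches of the negation close; one closing branch shown above.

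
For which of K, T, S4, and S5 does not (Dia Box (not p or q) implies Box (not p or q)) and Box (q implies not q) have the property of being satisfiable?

S4-tableau for the formula:
1. not (Dia Box (not p or q) implies Box (not p or q)) and Box (q implies not q), w0
2. not (Dia Box (not p or q) implies Box (not p or q)), w0   [and-rule on 1]
3. Box (q implies not q), w0   [and-rule on 1]
4. Dia Box (not p or q), w0   [neg-implies-rule on 2]
5. not Box (not p or q), w0   [neg-implies-rule on 2]
6. q implies not q, w0   [Box-rule on 3 via w0Rw0]
7. not q, w0   [implies-rule on 6 (branches; this branch)]
8. Box (not p or q), w1   [Dia-rule on 4: fresh world w1, w0Rw1]
9. q implies not q, w1   [Box-rule on 3 via w0Rw1]
10. not p or q, w1   [Box-rule on 8 via w1Rw1]
11. not q, w1   [implies-rule on 9 (branches; this branch)]
12. not p, w1   [or-rule on 10 (branches; this branch)]
13. not (not p or q), w2   [neg-Box-rule on 5: fresh world w2, w0Rw2]
14. p, w2   [neg-or-rule on 13]
15. not q, w2   [neg-or-rule on 13]
16. q implies not q, w2   [Box-rule on 3 via w0Rw2]
Accessibility: w0Rw0, w0Rw1, w0Rw2, w1Rw1, w2Rw2
Complete open branch: satisfiable in S4, hence also in K, T (this S4-model is also a K-model and a T-model).
S5-tableau for the formula:
1. not (Dia Box (not p or q) implies Box (not p or q)) and Box (q implies not q), w0
2. not (Dia Box (not p or q) implies Box (not p or q)), w0   [and-rule on 1]
3. Box (q implies not q), w0   [and-rule on 1]
4. Dia Box (not p or q), w0   [neg-implies-rule on 2]
5. not Box (not p or q), w0   [neg-implies-rule on 2]
6. q implies not q, w0   [Box-rule on 3 via w0Rw0]
7. not q, w0   [implies-rule on 6 (branches; this branch)]
8. Box (not p or q), w1   [Dia-rule on 4: fresh world w1, w0Rw1]
9. q implies not q, w1   [Box-rule on 3 via w0Rw1]
10. not p or q, w0   [Box-rule on 8 via w1Rw0]
11. not p or q, w1   [Box-rule on 8 via w1Rw1]
12. not q, w1   [implies-rule on 9 (branches; this branch)]
13. not p, w0   [or-rule on 10 (branches; this branch)]
14. not p, w1   [or-rule on 11 (branches; this branch)]
15. not (not p or q), w2   [neg-Box-rule on 5: fresh world w2, w0Rw2]
16. p, w2   [neg-or-rule on 15]
17. not q, w2   [neg-or-rule on 15]
18. q implies not q, w2   [Box-rule on 3 via w0Rw2]
19. not p or q, w2   [Box-rule on 8 via w1Rw2]
20. q, w2   [or-rule on 19 (branches; this branch)]
Accessibility: w0Rw0, w0Rw1, w0Rw2, w1Rw0, w1Rw1, w1Rw2, w2Rw0, w2Rw1, w2Rw2
Branch closes: q and not q both at w2.
Every branch closes (one shown): unsatisfiable in S5.

K, T, S4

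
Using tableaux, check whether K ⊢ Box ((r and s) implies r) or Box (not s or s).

Tableau for the negation not (Box ((r and s) implies r) or Box (not s or s)):
1. not (Box ((r and s) implies r) or Box (not s or s)), u
2. not Box ((r and s) implies r), u
3. not Box (not s or s), u
4. not ((r and s) implies r), v
5. r and s, v
6. not r, v
7. r, v
8. s, v
Accessibility: uRv
Branch closes: r and not r both at v.
Every branch of the negation's tableau closes; the branch above is one of them.

Yes, valid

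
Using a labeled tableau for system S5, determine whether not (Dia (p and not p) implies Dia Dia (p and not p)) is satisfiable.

No, unsatisfiable

1. not (Dia (p and not p) implies Dia Dia (p and not p)), u
2. Dia (p and not p), u   [neg-implies-rule on 1]
3. not Dia Dia (p and not p), u   [neg-implies-rule on 1]
4. not Dia (p and not p), u   [neg-Dia-rule on 3 via uRu]
5. not (p and not p), u   [neg-Dia-rule on 4 via uRu]
6. p, u   [neg-and-rule on 5 (branches; this branch)]
7. p and not p, v   [Dia-rule on 2: fresh world v, uRv]
8. p, v   [and-rule on 7]
9. not p, v   [and-rule on 7]
Accessibility: uRu, uRv, vRu, vRv
Branch closes: p and not p both at v.
(One branch shown.) All branches close.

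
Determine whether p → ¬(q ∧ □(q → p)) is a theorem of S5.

Tableau for the negation ¬(p → ¬(q ∧ □(q → p))):
1. ¬(p → ¬(q ∧ □(q → p))), u
2. p, u
3. q ∧ □(q → p), u
4. q, u
5. □(q → p), u
6. q → p, u
Accessibility: uRu
The negation has an open branch (countermodel exists).

No, not valid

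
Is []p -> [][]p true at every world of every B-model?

No, not valid

Tableau for the negation ~([]p -> [][]p):
1. ~([]p -> [][]p), u
2. []p, u
3. ~[][]p, u
4. p, u
5. ~[]p, v
6. p, v
7. ~p, w
Accessibility: uRu, uRv, vRu, vRv, vRw, wRv, wRw
The negation has an open branch (countermodel exists).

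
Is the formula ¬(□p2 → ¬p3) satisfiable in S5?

1. ¬(□p2 → ¬p3), 0
2. □p2, 0
3. p3, 0
4. p2, 0
Accessibility: 0R0

Satisfiable (open branch found)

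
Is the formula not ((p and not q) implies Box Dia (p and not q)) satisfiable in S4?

1. not ((p and not q) implies Box Dia (p and not q)), 0
2. p and not q, 0
3. not Box Dia (p and not q), 0
4. p, 0
5. not q, 0
6. not Dia (p and not q), 1
7. not (p and not q), 1
8. q, 1
Accessibility: 0R0, 0R1, 1R1

Satisfiable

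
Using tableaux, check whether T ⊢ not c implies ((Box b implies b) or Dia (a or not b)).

Yes, valid

Tableau for the negation not (not c implies ((Box b implies b) or Dia (a or not b))):
1. not (not c implies ((Box b implies b) or Dia (a or not b))), w0
2. not c, w0
3. not ((Box b implies b) or Dia (a or not b)), w0
4. not (Box b implies b), w0
5. not Dia (a or not b), w0
6. Box b, w0
7. not b, w0
8. not (a or not b), w0
9. not a, w0
10. b, w0
Accessibility: w0Rw0
Branch closes: b and not b both at w0.
Every branch of the negation's tableau closes; the branch above is one of them.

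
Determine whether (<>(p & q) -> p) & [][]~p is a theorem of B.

Tableau for the negation ~((<>(p & q) -> p) & [][]~p):
1. ~((<>(p & q) -> p) & [][]~p), 0
2. ~[][]~p, 0
3. ~[]~p, 1
4. p, 2
Accessibility: 0R0, 0R1, 1R0, 1R1, 1R2, 2R1, 2R2
The negation has an open branch (countermodel exists).

Invalid (countermodel exists)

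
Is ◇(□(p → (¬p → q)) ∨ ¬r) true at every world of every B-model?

Tableau for the negation ¬◇(□(p → (¬p → q)) ∨ ¬r):
1. ¬◇(□(p → (¬p → q)) ∨ ¬r), w0
2. ¬(□(p → (¬p → q)) ∨ ¬r), w0
3. ¬□(p → (¬p → q)), w0
4. r, w0
5. ¬(p → (¬p → q)), w1
6. p, w1
7. ¬(¬p → q), w1
8. ¬p, w1
9. ¬q, w1
Accessibility: w0Rw0, w0Rw1, w1Rw0, w1Rw1
Branch closes: p and ¬p both at w1.
All branches of the negation close; one closing branch shown above.

Yes, valid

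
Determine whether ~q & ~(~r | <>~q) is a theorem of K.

Invalid (countermodel exists)

Tableau for the negation ~(~q & ~(~r | <>~q)):
1. ~(~q & ~(~r | <>~q)), u
2. ~r | <>~q, u   [~&-rule on 1 (branches; this branch)]
3. <>~q, u   [|-rule on 2 (branches; this branch)]
4. ~q, v   [<>-rule on 3: fresh world v, uRv]
Accessibility: uRv
The negation has an open branch (countermodel exists).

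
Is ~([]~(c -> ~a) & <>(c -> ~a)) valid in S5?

Tableau for the negation []~(c -> ~a) & <>(c -> ~a):
1. []~(c -> ~a) & <>(c -> ~a), u
2. []~(c -> ~a), u   [&-rule on 1]
3. <>(c -> ~a), u   [&-rule on 1]
4. ~(c -> ~a), u   [[]-rule on 2 via uRu]
5. c, u   [~->-rule on 4]
6. a, u   [~->-rule on 4]
7. c -> ~a, v   [<>-rule on 3: fresh world v, uRv]
8. ~(c -> ~a), v   [[]-rule on 2 via uRv]
9. c, v   [~->-rule on 8]
10. a, v   [~->-rule on 8]
11. ~a, v   [->-rule on 7 (branches; this branch)]
Accessibility: uRu, uRv, vRu, vRv
Branch closes: a and ~a both at v.
Every branch of the negation's tableau closes; the branch above is one of them.

Valid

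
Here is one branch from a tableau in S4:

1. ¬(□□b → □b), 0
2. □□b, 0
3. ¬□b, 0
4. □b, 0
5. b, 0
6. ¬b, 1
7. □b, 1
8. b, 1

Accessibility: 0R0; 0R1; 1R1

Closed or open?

Closed

Both b and ¬b appear at 1.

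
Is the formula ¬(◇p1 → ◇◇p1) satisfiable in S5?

1. ¬(◇p1 → ◇◇p1), u
2. ◇p1, u   [¬→-rule on 1]
3. ¬◇◇p1, u   [¬→-rule on 1]
4. ¬◇p1, u   [¬◇-rule on 3 via uRu]
5. ¬p1, u   [¬◇-rule on 4 via uRu]
6. p1, v   [◇-rule on 2: fresh world v, uRv]
7. ¬◇p1, v   [¬◇-rule on 3 via uRv]
8. ¬p1, v   [¬◇-rule on 4 via uRv]
Accessibility: uRu, uRv, vRu, vRv
Branch closes: p1 and ¬p1 both at v.
All branches of the tableau close; one closing branch shown above.

No, unsatisfiable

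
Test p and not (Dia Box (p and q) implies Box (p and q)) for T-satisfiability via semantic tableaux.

1. p and not (Dia Box (p and q) implies Box (p and q)), w0
2. p, w0   [and-rule on 1]
3. not (Dia Box (p and q) implies Box (p and q)), w0   [and-rule on 1]
4. Dia Box (p and q), w0   [neg-implies-rule on 3]
5. not Box (p and q), w0   [neg-implies-rule on 3]
6. Box (p and q), w1   [Dia-rule on 4: fresh world w1, w0Rw1]
7. p and q, w1   [Box-rule on 6 via w1Rw1]
8. p, w1   [and-rule on 7]
9. q, w1   [and-rule on 7]
10. not (p and q), w2   [neg-Box-rule on 5: fresh world w2, w0Rw2]
11. not q, w2   [neg-and-rule on 10 (branches; this branch)]
Accessibility: w0Rw0, w0Rw1, w0Rw2, w1Rw1, w2Rw2

Yes, satisfiable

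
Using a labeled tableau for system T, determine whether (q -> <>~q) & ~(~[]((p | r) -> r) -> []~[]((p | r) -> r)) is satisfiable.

Satisfiable

1. (q -> <>~q) & ~(~[]((p | r) -> r) -> []~[]((p | r) -> r)), 0
2. q -> <>~q, 0
3. ~(~[]((p | r) -> r) -> []~[]((p | r) -> r)), 0
4. ~[]((p | r) -> r), 0
5. ~[]~[]((p | r) -> r), 0
6. <>~q, 0
7. ~((p | r) -> r), 1
8. p | r, 1
9. ~r, 1
10. p, 1
11. []((p | r) -> r), 2
12. (p | r) -> r, 2
13. r, 2
14. ~q, 3
Accessibility: 0R0, 0R1, 0R2, 0R3, 1R1, 2R2, 3R3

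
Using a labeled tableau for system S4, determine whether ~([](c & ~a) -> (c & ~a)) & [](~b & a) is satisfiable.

Unsatisfiable (every branch closes)

1. ~([](c & ~a) -> (c & ~a)) & [](~b & a), 0
2. ~([](c & ~a) -> (c & ~a)), 0
3. [](~b & a), 0
4. [](c & ~a), 0
5. ~(c & ~a), 0
6. ~b & a, 0
7. ~b, 0
8. a, 0
9. c & ~a, 0
10. c, 0
11. ~a, 0
Accessibility: 0R0
Branch closes: a and ~a both at 0.
All branches of the tableau close; one closing branch shown above.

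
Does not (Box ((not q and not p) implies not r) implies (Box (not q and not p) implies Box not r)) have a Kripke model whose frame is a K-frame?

Unsatisfiable (every branch closes)

1. not (Box ((not q and not p) implies not r) implies (Box (not q and not p) implies Box not r)), w0
2. Box ((not q and not p) implies not r), w0
3. not (Box (not q and not p) implies Box not r), w0
4. Box (not q and not p), w0
5. not Box not r, w0
6. r, w1
7. (not q and not p) implies not r, w1
8. not q and not p, w1
9. not q, w1
10. not p, w1
11. not (not q and not p), w1
12. p, w1
Accessibility: w0Rw1
Branch closes: p and not p both at w1.
All branches of the tableau close; one closing branch shown above.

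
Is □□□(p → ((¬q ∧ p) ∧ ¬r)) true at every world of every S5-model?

No, not valid

Tableau for the negation ¬□□□(p → ((¬q ∧ p) ∧ ¬r)):
1. ¬□□□(p → ((¬q ∧ p) ∧ ¬r)), 0
2. ¬□□(p → ((¬q ∧ p) ∧ ¬r)), 1
3. ¬□(p → ((¬q ∧ p) ∧ ¬r)), 2
4. ¬(p → ((¬q ∧ p) ∧ ¬r)), 3
5. p, 3
6. ¬((¬q ∧ p) ∧ ¬r), 3
7. r, 3
Accessibility: 0R0, 0R1, 0R2, 0R3, 1R0, 1R1, 1R2, 1R3, 2R0, 2R1, 2R2, 2R3, 3R0, 3R1, 3R2, 3R3
The negation has an open branch (countermodel exists).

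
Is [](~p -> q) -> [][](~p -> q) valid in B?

Tableau for the negation ~([](~p -> q) -> [][](~p -> q)):
1. ~([](~p -> q) -> [][](~p -> q)), w0
2. [](~p -> q), w0
3. ~[][](~p -> q), w0
4. ~p -> q, w0
5. q, w0
6. ~[](~p -> q), w1
7. ~p -> q, w1
8. q, w1
9. ~(~p -> q), w2
10. ~p, w2
11. ~q, w2
Accessibility: w0Rw0, w0Rw1, w1Rw0, w1Rw1, w1Rw2, w2Rw1, w2Rw2
The negation has an open branch (countermodel exists).

Invalid (countermodel exists)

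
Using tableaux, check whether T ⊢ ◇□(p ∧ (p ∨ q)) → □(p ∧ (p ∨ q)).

Tableau for the negation ¬(◇□(p ∧ (p ∨ q)) → □(p ∧ (p ∨ q))):
1. ¬(◇□(p ∧ (p ∨ q)) → □(p ∧ (p ∨ q))), 0
2. ◇□(p ∧ (p ∨ q)), 0
3. ¬□(p ∧ (p ∨ q)), 0
4. □(p ∧ (p ∨ q)), 1
5. p ∧ (p ∨ q), 1
6. p, 1
7. p ∨ q, 1
8. q, 1
9. ¬(p ∧ (p ∨ q)), 2
10. ¬(p ∨ q), 2
11. ¬p, 2
12. ¬q, 2
Accessibility: 0R0, 0R1, 0R2, 1R1, 2R2
The negation has an open branch (countermodel exists).

Not valid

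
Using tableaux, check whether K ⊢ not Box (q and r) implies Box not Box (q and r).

Tableau for the negation not (not Box (q and r) implies Box not Box (q and r)):
1. not (not Box (q and r) implies Box not Box (q and r)), w0
2. not Box (q and r), w0
3. not Box not Box (q and r), w0
4. not (q and r), w1
5. not r, w1
6. Box (q and r), w2
Accessibility: w0Rw1, w0Rw2
The negation has an open branch (countermodel exists).

Not valid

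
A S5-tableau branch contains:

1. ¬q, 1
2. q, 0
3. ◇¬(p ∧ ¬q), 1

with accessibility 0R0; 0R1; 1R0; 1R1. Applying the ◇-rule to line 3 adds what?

a fresh world 2 with 1R2, and ¬(p ∧ ¬q) at 2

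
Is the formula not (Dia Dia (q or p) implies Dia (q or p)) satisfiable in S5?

Unsatisfiable (every branch closes)

1. not (Dia Dia (q or p) implies Dia (q or p)), w0
2. Dia Dia (q or p), w0
3. not Dia (q or p), w0
4. not (q or p), w0
5. not q, w0
6. not p, w0
7. Dia (q or p), w1
8. not (q or p), w1
9. not q, w1
10. not p, w1
11. q or p, w2
12. not (q or p), w2
13. not q, w2
14. not p, w2
15. p, w2
Accessibility: w0Rw0, w0Rw1, w0Rw2, w1Rw0, w1Rw1, w1Rw2, w2Rw0, w2Rw1, w2Rw2
Branch closes: p and not p both at w2.
All branches of the tableau close; one closing branch shown above.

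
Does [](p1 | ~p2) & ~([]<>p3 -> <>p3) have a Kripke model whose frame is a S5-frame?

1. [](p1 | ~p2) & ~([]<>p3 -> <>p3), u
2. [](p1 | ~p2), u
3. ~([]<>p3 -> <>p3), u
4. []<>p3, u
5. ~<>p3, u
6. p1 | ~p2, u
7. <>p3, u
8. ~p3, u
9. ~p2, u
10. p3, v
11. p1 | ~p2, v
12. <>p3, v
13. ~p3, v
Accessibility: uRu, uRv, vRu, vRv
Branch closes: p3 and ~p3 both at v.
All branches of the tableau close; one closing branch shown above.

Unsatisfiable (every branch closes)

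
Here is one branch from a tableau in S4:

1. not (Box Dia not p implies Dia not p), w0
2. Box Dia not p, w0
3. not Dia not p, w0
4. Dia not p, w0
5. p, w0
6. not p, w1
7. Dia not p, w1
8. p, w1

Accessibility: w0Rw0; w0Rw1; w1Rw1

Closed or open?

Both p and not p appear at w1.

Yes, closed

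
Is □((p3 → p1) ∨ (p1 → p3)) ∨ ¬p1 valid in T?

Tableau for the negation ¬(□((p3 → p1) ∨ (p1 → p3)) ∨ ¬p1):
1. ¬(□((p3 → p1) ∨ (p1 → p3)) ∨ ¬p1), w0
2. ¬□((p3 → p1) ∨ (p1 → p3)), w0   [¬∨-rule on 1]
3. p1, w0   [¬∨-rule on 1]
4. ¬((p3 → p1) ∨ (p1 → p3)), w1   [¬□-rule on 2: fresh world w1, w0Rw1]
5. ¬(p3 → p1), w1   [¬∨-rule on 4]
6. ¬(p1 → p3), w1   [¬∨-rule on 4]
7. p3, w1   [¬→-rule on 5]
8. ¬p1, w1   [¬→-rule on 5]
9. p1, w1   [¬→-rule on 6]
10. ¬p3, w1   [¬→-rule on 6]
Accessibility: w0Rw0, w0Rw1, w1Rw1
Branch closes: p1 and ¬p1 both at w1.
Every branch of the negation's tableau closes; the branch above is one of them.

Yes, valid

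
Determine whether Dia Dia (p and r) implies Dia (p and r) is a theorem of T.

Not valid

Tableau for the negation not (Dia Dia (p and r) implies Dia (p and r)):
1. not (Dia Dia (p and r) implies Dia (p and r)), u
2. Dia Dia (p and r), u
3. not Dia (p and r), u
4. not (p and r), u
5. not r, u
6. Dia (p and r), v
7. not (p and r), v
8. not r, v
9. p and r, w
10. p, w
11. r, w
Accessibility: uRu, uRv, vRv, vRw, wRw
The negation has an open branch (countermodel exists).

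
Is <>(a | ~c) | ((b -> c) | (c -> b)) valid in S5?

Tableau for the negation ~(<>(a | ~c) | ((b -> c) | (c -> b))):
1. ~(<>(a | ~c) | ((b -> c) | (c -> b))), w0
2. ~<>(a | ~c), w0
3. ~((b -> c) | (c -> b)), w0
4. ~(b -> c), w0
5. ~(c -> b), w0
6. b, w0
7. ~c, w0
8. c, w0
9. ~b, w0
Accessibility: w0Rw0
Branch closes: c and ~c both at w0.
All branches of the negation close; one closing branch shown above.

Yes, valid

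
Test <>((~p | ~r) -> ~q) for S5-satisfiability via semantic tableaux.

1. <>((~p | ~r) -> ~q), w0
2. (~p | ~r) -> ~q, w1
3. ~q, w1
Accessibility: w0Rw0, w0Rw1, w1Rw0, w1Rw1

Satisfiable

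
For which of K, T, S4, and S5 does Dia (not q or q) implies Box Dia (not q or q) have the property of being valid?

T-tableau for the negation not (Dia (not q or q) implies Box Dia (not q or q)):
1. not (Dia (not q or q) implies Box Dia (not q or q)), 0
2. Dia (not q or q), 0
3. not Box Dia (not q or q), 0
4. not q or q, 1
5. q, 1
6. not Dia (not q or q), 2
7. not (not q or q), 2
8. q, 2
9. not q, 2
Accessibility: 0R0, 0R1, 0R2, 1R1, 2R2
Branch closes: q and not q both at 2.
Every branch closes (one shown): valid in T, hence also in S4, S5 (every theorem of T is a theorem of S4 and S5).
K-tableau for the negation not (Dia (not q or q) implies Box Dia (not q or q)):
1. not (Dia (not q or q) implies Box Dia (not q or q)), 0
2. Dia (not q or q), 0
3. not Box Dia (not q or q), 0
4. not q or q, 1
5. q, 1
6. not Dia (not q or q), 2
Accessibility: 0R1, 0R2
Complete open branch: countermodel on a K-frame, so not valid in K.

T, S4, S5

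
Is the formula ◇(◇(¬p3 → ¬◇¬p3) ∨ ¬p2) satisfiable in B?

Satisfiable (open branch found)

1. ◇(◇(¬p3 → ¬◇¬p3) ∨ ¬p2), u
2. ◇(¬p3 → ¬◇¬p3) ∨ ¬p2, v   [◇-rule on 1: fresh world v, uRv]
3. ¬p2, v   [∨-rule on 2 (branches; this branch)]
Accessibility: uRu, uRv, vRu, vRv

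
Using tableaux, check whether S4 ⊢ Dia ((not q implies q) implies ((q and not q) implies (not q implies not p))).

Tableau for the negation not Dia ((not q implies q) implies ((q and not q) implies (not q implies not p))):
1. not Dia ((not q implies q) implies ((q and not q) implies (not q implies not p))), w0
2. not ((not q implies q) implies ((q and not q) implies (not q implies not p))), w0
3. not q implies q, w0
4. not ((q and not q) implies (not q implies not p)), w0
5. q and not q, w0
6. not (not q implies not p), w0
7. q, w0
8. not q, w0
Accessibility: w0Rw0
Branch closes: q and not q both at w0.
All branches of the negation close; one closing branch shown above.

Yes, valid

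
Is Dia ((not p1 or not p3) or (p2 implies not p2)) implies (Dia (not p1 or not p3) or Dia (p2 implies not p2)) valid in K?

Valid

Tableau for the negation not (Dia ((not p1 or not p3) or (p2 implies not p2)) implies (Dia (not p1 or not p3) or Dia (p2 implies not p2))):
1. not (Dia ((not p1 or not p3) or (p2 implies not p2)) implies (Dia (not p1 or not p3) or Dia (p2 implies not p2))), 0
2. Dia ((not p1 or not p3) or (p2 implies not p2)), 0   [neg-implies-rule on 1]
3. not (Dia (not p1 or not p3) or Dia (p2 implies not p2)), 0   [neg-implies-rule on 1]
4. not Dia (not p1 or not p3), 0   [neg-or-rule on 3]
5. not Dia (p2 implies not p2), 0   [neg-or-rule on 3]
6. (not p1 or not p3) or (p2 implies not p2), 1   [Dia-rule on 2: fresh world 1, 0R1]
7. not (not p1 or not p3), 1   [neg-Dia-rule on 4 via 0R1]
8. p1, 1   [neg-or-rule on 7]
9. p3, 1   [neg-or-rule on 7]
10. not (p2 implies not p2), 1   [neg-Dia-rule on 5 via 0R1]
11. p2, 1   [neg-implies-rule on 10]
12. p2 implies not p2, 1   [or-rule on 6 (branches; this branch)]
13. not p2, 1   [implies-rule on 12 (branches; this branch)]
Accessibility: 0R1
Branch closes: p2 and not p2 both at 1.
Every branch of the negation's tableau closes; the branch above is one of them.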